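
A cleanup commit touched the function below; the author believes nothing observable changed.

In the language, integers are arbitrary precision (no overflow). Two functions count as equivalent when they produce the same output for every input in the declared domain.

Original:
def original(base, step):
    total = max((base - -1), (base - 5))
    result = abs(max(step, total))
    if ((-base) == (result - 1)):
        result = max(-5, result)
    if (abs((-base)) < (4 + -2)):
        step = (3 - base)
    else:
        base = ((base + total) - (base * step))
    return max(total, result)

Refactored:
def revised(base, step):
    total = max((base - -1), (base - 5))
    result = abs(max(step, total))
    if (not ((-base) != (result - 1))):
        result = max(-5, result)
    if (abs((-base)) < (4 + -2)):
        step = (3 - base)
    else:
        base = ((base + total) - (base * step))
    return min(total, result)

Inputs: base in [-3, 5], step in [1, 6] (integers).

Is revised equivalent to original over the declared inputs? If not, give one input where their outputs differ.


These are not equivalent — on base=-3, step=1 the outputs split (1 vs -2).
original: total = -2; result = 1; ((-base) == (result - 1)) -> false; (abs((-base)) < (4 + -2)) -> false; base = -2; return 1
revised: total = -2; result = 1; (not ((-base) != (result - 1))) -> false; (abs((-base)) < (4 + -2)) -> false; base = -2; return -2
verdict: not equivalent; witness: base=-3, step=1


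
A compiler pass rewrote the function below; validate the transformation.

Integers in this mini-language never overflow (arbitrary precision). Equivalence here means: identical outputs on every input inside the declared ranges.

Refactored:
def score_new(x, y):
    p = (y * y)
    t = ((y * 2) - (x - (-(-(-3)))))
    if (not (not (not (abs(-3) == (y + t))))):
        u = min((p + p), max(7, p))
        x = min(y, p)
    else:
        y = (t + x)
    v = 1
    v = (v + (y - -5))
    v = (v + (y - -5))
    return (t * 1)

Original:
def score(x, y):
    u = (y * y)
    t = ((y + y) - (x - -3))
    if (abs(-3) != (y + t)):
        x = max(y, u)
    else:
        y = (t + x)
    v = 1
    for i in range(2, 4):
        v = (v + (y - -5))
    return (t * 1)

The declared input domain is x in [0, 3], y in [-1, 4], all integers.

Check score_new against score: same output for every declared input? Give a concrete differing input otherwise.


The suspicious-looking change has no observable effect anywhere in the declared ranges; all 24 inputs agree.
verdict: equivalent


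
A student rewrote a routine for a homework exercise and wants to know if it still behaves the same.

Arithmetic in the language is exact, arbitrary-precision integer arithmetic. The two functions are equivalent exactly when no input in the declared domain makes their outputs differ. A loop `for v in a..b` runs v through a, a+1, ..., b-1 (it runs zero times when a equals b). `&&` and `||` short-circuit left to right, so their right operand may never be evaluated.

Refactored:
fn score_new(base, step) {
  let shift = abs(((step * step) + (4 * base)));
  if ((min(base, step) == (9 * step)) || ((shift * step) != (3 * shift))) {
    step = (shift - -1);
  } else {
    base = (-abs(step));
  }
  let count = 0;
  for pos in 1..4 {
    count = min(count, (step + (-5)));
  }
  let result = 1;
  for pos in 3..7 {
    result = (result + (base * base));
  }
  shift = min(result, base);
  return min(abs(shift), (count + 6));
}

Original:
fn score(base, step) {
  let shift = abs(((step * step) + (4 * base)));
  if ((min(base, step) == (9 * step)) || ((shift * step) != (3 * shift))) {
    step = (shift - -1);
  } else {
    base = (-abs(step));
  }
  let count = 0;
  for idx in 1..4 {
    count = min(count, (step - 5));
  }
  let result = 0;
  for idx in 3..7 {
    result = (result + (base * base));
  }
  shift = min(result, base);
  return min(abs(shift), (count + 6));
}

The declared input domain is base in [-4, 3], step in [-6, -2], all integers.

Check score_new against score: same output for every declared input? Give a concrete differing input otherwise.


The suspicious edit (`0` became `1`) never changes the result for any input inside the declared domain.
Tracing base=3, step=-2: score: shift = 16; ((min(base, step) == (9 * step)) || ((shift * step) != (3 * shift))) -> true; step = 17; count = 0; [idx=1]; count = 0; [idx=2]; count = 0; [idx=3]; count = 0; result = 0; [idx=3]; result = 9; [idx=4]; result = 18; [idx=5]; result = 27; [idx=6]; result = 36; shift = 3; return 3 | score_new: shift = 16; ((min(base, step) == (9 * step)) || ((shift * step) != (3 * shift))) -> true; step = 17; count = 0; [pos=1]; count = 0; [pos=2]; count = 0; [pos=3]; count = 0; result = 1; [pos=3]; result = 10; [pos=4]; result = 19; [pos=5]; result = 28; [pos=6]; result = 37; shift = 3; return 3 — matching result 3.
An exhaustive pass over the 40 declared inputs shows identical outputs.
verdict: equivalent


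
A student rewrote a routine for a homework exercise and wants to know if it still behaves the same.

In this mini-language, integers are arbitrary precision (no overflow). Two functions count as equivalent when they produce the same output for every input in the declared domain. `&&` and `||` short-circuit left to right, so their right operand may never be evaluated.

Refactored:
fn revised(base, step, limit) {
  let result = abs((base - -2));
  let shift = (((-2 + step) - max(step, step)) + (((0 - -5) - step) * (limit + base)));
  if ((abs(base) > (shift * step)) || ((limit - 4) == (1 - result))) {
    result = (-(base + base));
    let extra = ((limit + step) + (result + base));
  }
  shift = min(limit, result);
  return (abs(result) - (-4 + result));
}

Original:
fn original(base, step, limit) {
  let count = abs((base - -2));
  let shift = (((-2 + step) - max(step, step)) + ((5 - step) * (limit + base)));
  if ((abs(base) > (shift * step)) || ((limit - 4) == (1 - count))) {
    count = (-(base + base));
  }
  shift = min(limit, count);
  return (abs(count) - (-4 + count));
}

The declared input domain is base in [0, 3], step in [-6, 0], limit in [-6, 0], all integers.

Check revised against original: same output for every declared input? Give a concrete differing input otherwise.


Although statement counts differ, and constant usage differs, and arithmetic usage differs, and local variable names differ, 196/196 inputs agree.
verdict: equivalent


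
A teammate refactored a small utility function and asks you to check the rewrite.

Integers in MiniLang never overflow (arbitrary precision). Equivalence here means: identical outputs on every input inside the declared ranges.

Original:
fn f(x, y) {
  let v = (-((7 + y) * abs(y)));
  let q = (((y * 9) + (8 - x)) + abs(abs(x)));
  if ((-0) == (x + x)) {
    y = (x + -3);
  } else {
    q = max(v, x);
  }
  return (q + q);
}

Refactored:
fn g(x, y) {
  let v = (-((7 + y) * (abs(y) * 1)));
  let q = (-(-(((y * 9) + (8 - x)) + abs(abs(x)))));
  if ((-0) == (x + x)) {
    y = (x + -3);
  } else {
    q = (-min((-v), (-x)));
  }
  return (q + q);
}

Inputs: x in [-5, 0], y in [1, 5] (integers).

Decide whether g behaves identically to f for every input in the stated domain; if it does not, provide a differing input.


Comparing the listings, the differences include: constant usage differs, plus min/max/abs usage differs, plus arithmetic usage differs.
Spot check at x=-4, y=2 — f: v := -18 | q := 34 | ((-0) == (x + x)): false | q := -4 | result -8. g: v := -18 | q := 34 | ((-0) == (x + x)): false | q := -4 | result -8. Both give -8.
Across all 30 domain points the two functions coincide.
verdict: equivalent


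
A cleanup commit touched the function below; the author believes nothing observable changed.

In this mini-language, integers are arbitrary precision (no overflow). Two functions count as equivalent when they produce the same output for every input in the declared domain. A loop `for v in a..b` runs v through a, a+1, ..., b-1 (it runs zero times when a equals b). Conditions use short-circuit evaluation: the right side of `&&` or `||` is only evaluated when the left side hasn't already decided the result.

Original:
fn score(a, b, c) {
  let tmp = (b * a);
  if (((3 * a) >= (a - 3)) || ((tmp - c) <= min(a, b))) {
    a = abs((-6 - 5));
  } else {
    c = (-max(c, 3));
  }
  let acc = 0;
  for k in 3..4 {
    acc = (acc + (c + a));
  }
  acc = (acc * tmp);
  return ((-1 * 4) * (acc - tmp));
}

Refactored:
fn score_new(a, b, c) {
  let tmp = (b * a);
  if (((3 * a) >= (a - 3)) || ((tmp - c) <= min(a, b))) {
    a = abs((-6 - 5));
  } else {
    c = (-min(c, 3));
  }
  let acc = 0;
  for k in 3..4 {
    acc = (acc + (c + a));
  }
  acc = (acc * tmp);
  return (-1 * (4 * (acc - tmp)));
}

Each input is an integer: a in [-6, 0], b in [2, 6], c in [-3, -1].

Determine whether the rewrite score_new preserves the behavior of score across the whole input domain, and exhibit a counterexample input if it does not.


Try a=-2, b=2, c=-3.
score: tmp becomes -4; next (((3 * a) >= (a - 3)) || ((tmp - c) <= min(a, b))) evaluates to false; next c becomes -3; next acc becomes 0; next at k=3:; next acc becomes -5; next acc becomes 20; next final value -96
score_new: tmp becomes -4; next (((3 * a) >= (a - 3)) || ((tmp - c) <= min(a, b))) evaluates to false; next c becomes 3; next acc becomes 0; next at k=3:; next acc becomes 1; next acc becomes -4; next final value 0
-96 != 0, so the rewrite changes behavior.
verdict: not equivalent; witness: a=-2, b=2, c=-3


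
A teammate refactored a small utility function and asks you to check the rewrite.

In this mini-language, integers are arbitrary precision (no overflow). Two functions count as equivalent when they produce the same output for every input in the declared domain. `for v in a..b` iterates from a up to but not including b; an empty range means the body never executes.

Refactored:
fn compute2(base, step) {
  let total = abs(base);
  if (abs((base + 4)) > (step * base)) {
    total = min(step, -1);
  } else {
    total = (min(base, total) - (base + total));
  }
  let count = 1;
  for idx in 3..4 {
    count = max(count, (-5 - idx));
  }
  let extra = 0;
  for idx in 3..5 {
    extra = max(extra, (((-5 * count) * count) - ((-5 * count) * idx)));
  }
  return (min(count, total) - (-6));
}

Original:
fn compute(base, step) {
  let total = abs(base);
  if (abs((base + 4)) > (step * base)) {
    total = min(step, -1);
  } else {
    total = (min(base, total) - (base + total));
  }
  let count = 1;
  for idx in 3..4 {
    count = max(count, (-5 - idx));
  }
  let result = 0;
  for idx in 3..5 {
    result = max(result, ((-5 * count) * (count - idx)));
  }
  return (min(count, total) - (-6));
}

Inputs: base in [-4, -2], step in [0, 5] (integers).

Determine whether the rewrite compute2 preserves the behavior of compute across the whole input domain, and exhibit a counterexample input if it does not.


Changes here: constant usage differs; also arithmetic usage differs; also local variable names differ; the full 18-point sweep finds no disagreement.
verdict: equivalent


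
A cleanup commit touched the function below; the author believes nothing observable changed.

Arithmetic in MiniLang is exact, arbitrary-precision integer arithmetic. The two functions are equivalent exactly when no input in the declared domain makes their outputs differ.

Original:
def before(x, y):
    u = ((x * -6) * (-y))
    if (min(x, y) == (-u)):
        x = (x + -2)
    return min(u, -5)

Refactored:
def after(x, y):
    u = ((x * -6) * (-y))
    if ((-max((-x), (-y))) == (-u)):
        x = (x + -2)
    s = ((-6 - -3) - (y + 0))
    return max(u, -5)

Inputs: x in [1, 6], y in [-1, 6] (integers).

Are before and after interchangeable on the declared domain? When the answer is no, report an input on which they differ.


Run the pair on x=1, y=-1.
before: u = -6; (min(x, y) == (-u)) -> false; return -6
after: u = -6; ((-max((-x), (-y))) == (-u)) -> false; s = -2; return -5
-6 != -5, so the rewrite changes behavior.
verdict: not equivalent; witness: x=1, y=-1


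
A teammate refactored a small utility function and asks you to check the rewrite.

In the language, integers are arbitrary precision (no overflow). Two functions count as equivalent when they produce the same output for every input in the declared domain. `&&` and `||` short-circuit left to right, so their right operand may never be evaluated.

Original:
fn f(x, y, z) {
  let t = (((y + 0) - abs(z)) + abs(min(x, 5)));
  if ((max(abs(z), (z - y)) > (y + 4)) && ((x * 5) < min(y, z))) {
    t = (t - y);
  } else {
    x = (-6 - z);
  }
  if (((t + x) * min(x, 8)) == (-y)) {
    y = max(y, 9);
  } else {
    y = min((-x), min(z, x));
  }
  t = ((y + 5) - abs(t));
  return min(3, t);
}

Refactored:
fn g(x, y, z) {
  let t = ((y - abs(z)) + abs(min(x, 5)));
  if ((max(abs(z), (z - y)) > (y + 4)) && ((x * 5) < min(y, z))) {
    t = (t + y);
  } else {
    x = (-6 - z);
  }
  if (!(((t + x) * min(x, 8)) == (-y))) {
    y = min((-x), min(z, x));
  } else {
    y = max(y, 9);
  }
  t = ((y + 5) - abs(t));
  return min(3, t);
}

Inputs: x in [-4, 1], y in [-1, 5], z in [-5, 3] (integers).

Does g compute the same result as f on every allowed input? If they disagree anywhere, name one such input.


The rewrite breaks on x=-4, y=-1, z=-5, where the results are -1 and -3.
f: t becomes -2; next ((max(abs(z), (z - y)) > (y + 4)) && ((x * 5) < min(y, z))) evaluates to true; next t becomes -1; next (((t + x) * min(x, 8)) == (-y)) evaluates to false; next y becomes -5; next t becomes -1; next final value -1
g: t becomes -2; next ((max(abs(z), (z - y)) > (y + 4)) && ((x * 5) < min(y, z))) evaluates to true; next t becomes -3; next (!(((t + x) * min(x, 8)) == (-y))) evaluates to true; next y becomes -5; next t becomes -3; next final value -3
verdict: not equivalent; witness: x=-4, y=-1, z=-5


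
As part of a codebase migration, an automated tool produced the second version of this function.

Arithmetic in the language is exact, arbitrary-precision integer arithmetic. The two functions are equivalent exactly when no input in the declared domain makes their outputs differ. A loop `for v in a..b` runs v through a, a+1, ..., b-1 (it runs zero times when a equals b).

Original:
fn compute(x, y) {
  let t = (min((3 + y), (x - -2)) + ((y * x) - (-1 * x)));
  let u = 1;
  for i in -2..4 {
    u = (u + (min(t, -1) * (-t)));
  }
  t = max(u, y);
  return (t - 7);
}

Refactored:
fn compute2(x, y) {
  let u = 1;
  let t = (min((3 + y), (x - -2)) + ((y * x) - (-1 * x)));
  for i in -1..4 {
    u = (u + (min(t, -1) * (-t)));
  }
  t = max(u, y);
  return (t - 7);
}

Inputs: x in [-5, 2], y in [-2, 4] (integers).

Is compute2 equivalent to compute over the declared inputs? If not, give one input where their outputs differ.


Evaluate both at x=-5, y=-2.
compute: t := 2 | u := 1 | iter i=-2: | u := 3 | iter i=-1: | u := 5 | iter i=0: | u := 7 | iter i=1: | u := 9 | iter i=2: | u := 11 | iter i=3: | u := 13 | t := 13 | result 6
compute2: u := 1 | t := 2 | iter i=-1: | u := 3 | iter i=0: | u := 5 | iter i=1: | u := 7 | iter i=2: | u := 9 | iter i=3: | u := 11 | t := 11 | result 4
6 != 4, so the rewrite changes behavior.
verdict: not equivalent; witness: x=-5, y=-2


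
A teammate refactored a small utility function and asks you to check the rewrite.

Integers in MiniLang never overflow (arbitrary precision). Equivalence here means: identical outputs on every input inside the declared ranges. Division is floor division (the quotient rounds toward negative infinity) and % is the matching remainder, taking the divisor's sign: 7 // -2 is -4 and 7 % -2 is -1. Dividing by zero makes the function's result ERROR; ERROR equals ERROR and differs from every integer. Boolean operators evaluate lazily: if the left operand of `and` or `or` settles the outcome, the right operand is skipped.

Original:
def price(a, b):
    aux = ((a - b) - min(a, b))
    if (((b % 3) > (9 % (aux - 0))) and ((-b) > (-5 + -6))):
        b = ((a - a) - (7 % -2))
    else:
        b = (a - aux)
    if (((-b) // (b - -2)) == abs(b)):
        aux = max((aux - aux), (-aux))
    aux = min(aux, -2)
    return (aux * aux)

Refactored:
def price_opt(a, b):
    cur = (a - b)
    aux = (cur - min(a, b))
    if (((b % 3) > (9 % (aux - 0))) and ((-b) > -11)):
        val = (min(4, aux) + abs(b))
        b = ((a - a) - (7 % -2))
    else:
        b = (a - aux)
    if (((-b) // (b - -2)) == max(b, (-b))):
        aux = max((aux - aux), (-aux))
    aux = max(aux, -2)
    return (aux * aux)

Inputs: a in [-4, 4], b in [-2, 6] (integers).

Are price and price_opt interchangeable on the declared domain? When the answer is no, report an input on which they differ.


Run the pair on a=-4, b=-1.
price: aux becomes 1; next (((b % 3) > (9 % (aux - 0))) and ((-b) > (-5 + -6))) evaluates to true; next b becomes 1; next (((-b) // (b - -2)) == abs(b)) evaluates to false; next aux becomes -2; next final value 4
price_opt: cur becomes -3; next aux becomes 1; next (((b % 3) > (9 % (aux - 0))) and ((-b) > -11)) evaluates to true; next val becomes 2; next b becomes 1; next (((-b) // (b - -2)) == max(b, (-b))) evaluates to false; next aux becomes 1; next final value 1
4 and 1 differ, so these are not the same function on this domain.
verdict: not equivalent; witness: a=-4, b=-1


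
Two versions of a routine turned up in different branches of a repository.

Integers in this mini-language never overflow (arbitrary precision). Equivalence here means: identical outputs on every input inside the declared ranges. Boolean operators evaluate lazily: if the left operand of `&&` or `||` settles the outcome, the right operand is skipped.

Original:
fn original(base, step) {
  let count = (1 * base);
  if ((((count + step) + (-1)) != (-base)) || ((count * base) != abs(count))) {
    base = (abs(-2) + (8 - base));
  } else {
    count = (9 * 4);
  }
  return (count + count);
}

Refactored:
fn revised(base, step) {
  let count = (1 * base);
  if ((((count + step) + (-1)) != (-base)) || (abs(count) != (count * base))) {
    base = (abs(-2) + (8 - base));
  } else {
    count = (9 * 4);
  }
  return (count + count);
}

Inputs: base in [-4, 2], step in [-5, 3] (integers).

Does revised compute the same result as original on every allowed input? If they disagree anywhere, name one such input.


The two are interchangeable: same computation, different form, and every declared input agrees.
Spot check at base=2, step=-2 — original: count becomes 2; next ((((count + step) + (-1)) != (-base)) || ((count * base) != abs(count))) evaluates to true; next base becomes 8; next final value 4. revised: count becomes 2; next ((((count + step) + (-1)) != (-base)) || (abs(count) != (count * base))) evaluates to true; next base becomes 8; next final value 4. Both give 4.
Across all 63 domain points the two functions coincide.
verdict: equivalent


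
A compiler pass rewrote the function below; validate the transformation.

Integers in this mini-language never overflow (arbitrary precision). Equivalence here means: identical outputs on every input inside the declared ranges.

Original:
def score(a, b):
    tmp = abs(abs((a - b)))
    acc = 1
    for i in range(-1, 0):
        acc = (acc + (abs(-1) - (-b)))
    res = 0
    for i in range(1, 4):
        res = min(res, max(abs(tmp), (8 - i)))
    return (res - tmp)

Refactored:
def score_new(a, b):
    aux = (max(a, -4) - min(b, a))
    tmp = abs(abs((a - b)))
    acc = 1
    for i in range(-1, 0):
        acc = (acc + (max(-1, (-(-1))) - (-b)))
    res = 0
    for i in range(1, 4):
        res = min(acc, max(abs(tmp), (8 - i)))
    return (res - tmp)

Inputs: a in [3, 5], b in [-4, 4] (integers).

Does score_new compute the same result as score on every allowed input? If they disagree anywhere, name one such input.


Not equivalent: a=3, b=-4 separates them (-7 vs -9).
score: tmp := 7 | acc := 1 | iter i=-1: | acc := -2 | res := 0 | iter i=1: | res := 0 | iter i=2: | res := 0 | iter i=3: | res := 0 | result -7
score_new: aux := 7 | tmp := 7 | acc := 1 | iter i=-1: | acc := -2 | res := 0 | iter i=1: | res := -2 | iter i=2: | res := -2 | iter i=3: | res := -2 | result -9
verdict: not equivalent; witness: a=3, b=-4


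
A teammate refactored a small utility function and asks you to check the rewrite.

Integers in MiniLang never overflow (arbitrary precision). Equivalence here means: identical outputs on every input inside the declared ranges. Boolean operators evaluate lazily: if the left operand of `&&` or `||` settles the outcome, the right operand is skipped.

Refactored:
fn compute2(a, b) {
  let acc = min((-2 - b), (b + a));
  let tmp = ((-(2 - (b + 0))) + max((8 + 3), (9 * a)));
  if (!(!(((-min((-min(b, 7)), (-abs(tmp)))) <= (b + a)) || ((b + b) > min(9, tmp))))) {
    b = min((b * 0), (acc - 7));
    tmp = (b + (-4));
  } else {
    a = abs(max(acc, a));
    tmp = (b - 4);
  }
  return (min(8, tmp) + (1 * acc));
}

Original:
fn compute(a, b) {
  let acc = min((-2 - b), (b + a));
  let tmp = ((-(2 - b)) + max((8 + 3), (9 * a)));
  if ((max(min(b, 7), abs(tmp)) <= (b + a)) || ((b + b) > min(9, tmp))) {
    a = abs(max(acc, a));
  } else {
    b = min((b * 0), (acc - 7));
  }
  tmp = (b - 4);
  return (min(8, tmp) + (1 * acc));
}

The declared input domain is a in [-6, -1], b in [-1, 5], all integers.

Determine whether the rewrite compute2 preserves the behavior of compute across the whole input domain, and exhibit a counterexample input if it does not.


Run the pair on a=-6, b=-1.
compute: acc becomes -7; next tmp becomes 8; next ((max(min(b, 7), abs(tmp)) <= (b + a)) || ((b + b) > min(9, tmp))) evaluates to false; next b becomes -14; next tmp becomes -18; next final value -25
compute2: acc becomes -7; next tmp becomes 8; next (!(!(((-min((-min(b, 7)), (-abs(tmp)))) <= (b + a)) || ((b + b) > min(9, tmp))))) evaluates to false; next a becomes 6; next tmp becomes -5; next final value -12
-25 and -12 differ, so these are not the same function on this domain.
verdict: not equivalent; witness: a=-6, b=-1


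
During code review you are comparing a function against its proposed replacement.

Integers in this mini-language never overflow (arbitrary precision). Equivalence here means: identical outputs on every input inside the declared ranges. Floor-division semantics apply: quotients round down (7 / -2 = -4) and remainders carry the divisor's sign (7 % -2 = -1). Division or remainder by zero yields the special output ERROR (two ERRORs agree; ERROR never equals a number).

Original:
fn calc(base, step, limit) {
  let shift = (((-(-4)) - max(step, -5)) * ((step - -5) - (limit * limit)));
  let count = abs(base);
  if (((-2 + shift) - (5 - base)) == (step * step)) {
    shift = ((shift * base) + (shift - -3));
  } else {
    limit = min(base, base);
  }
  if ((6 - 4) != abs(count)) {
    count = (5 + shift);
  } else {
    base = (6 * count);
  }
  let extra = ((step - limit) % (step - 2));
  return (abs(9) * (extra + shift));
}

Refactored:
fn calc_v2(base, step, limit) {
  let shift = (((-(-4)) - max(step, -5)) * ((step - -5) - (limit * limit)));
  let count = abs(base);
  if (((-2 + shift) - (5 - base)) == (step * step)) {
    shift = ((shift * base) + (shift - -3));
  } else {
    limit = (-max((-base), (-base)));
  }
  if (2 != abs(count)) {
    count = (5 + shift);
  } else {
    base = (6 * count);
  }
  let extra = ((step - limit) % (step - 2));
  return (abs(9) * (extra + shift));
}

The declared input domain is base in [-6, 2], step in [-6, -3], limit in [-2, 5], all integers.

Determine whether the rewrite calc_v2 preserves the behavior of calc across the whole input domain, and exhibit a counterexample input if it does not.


Although constant usage differs; and arithmetic usage differs; and min/max/abs usage differs, 288/288 inputs agree.
verdict: equivalent


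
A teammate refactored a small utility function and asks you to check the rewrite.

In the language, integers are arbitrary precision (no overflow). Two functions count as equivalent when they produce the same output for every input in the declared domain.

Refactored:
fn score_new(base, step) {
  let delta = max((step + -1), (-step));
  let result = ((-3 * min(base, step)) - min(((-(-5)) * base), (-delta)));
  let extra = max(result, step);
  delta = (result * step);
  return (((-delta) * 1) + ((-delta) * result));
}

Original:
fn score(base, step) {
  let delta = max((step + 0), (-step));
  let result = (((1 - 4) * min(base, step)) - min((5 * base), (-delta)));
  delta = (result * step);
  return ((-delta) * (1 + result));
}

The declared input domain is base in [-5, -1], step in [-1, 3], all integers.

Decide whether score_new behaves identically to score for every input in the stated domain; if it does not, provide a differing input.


Equivalent. The one real change (`0` became `-1`) has no effect anywhere in the declared ranges.
Every one of the 25 inputs gives matching results.
As a probe, take base=-3, step=2: score runs delta=2, then result=24, then delta=48, then returns -1200; score_new runs delta=1, then result=24, then extra=24, then delta=48, then returns -1200; both end at -1200.
verdict: equivalent


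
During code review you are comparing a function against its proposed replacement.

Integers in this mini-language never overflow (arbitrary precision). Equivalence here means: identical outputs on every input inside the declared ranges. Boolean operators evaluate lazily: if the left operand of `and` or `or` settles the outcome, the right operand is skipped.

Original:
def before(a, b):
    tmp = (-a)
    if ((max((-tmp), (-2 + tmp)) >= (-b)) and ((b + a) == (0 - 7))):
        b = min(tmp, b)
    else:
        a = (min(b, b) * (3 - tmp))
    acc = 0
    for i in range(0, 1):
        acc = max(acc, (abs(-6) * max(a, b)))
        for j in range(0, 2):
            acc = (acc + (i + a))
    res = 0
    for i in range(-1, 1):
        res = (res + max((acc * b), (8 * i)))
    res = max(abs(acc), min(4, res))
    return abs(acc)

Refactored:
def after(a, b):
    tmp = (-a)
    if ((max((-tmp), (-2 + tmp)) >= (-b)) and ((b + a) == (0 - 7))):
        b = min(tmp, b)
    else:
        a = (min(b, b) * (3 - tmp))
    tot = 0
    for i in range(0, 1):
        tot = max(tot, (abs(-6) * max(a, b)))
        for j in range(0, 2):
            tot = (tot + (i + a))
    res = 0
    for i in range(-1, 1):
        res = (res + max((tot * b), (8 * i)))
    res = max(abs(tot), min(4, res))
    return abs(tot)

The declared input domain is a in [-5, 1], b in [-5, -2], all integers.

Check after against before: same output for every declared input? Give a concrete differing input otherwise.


Comparing the listings, the differences include: local variable names differ.
One worked example (a=-5, b=-3) — before: tmp = 5; ((max((-tmp), (-2 + tmp)) >= (-b)) and ((b + a) == (0 - 7))) -> false; a = 6; acc = 0; [i=0]; acc = 36; [j=0]; acc = 42; [j=1]; acc = 48; res = 0; [i=-1]; res = -8; [i=0]; res = -8; res = 48; return 48; after: tmp = 5; ((max((-tmp), (-2 + tmp)) >= (-b)) and ((b + a) == (0 - 7))) -> false; a = 6; tot = 0; [i=0]; tot = 36; [j=0]; tot = 42; [j=1]; tot = 48; res = 0; [i=-1]; res = -8; [i=0]; res = -8; res = 48; return 48; agreement on 48.
Every one of the 28 inputs gives matching results.
verdict: equivalent


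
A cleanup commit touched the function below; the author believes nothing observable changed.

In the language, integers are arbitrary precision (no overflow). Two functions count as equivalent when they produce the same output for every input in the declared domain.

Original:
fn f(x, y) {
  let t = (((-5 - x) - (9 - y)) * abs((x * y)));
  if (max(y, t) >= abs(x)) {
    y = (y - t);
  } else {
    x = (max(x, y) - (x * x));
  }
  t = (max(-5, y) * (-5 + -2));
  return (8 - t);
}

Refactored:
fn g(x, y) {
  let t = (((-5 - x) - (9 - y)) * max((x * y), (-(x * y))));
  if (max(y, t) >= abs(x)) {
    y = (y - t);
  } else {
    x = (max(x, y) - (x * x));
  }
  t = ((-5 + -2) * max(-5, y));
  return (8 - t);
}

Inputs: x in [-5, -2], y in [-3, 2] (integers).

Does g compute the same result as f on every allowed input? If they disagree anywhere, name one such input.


Differences: min/max/abs usage differs, and arithmetic usage differs — yet all 24 inputs agree.
verdict: equivalent


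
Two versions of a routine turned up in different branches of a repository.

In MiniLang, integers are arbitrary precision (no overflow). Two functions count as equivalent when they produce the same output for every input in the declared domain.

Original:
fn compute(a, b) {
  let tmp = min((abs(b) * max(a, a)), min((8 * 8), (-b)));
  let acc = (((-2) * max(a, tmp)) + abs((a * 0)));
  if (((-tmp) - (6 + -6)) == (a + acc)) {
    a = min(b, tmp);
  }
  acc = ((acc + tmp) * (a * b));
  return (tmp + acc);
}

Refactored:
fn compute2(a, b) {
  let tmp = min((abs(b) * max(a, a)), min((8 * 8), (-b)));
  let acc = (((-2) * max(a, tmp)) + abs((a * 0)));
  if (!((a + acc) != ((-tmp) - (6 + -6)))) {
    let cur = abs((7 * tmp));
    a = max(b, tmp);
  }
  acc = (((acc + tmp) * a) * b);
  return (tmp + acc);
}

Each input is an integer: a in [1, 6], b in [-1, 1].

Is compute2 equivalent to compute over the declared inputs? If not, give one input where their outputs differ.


On input a=1, b=-1, compute returns 0 while compute2 returns 2.
verdict: not equivalent; witness: a=1, b=-1


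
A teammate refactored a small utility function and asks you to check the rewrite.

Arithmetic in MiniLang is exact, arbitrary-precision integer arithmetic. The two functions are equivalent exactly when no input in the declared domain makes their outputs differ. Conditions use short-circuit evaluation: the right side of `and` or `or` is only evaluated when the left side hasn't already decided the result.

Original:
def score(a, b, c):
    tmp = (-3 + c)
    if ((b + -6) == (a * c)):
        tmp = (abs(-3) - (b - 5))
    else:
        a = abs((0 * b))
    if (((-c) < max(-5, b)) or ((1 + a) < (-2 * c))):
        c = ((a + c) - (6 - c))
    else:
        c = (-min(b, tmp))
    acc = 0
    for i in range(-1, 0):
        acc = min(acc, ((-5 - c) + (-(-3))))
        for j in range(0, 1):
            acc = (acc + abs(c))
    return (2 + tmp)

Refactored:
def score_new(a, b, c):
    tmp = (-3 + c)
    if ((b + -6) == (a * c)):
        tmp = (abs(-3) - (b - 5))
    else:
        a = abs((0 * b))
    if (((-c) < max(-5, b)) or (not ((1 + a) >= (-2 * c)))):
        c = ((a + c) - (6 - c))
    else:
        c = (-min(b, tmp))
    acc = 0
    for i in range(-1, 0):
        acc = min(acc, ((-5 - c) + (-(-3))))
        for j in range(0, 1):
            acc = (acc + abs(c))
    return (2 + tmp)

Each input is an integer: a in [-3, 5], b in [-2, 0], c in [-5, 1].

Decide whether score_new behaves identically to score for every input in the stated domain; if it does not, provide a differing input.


The two are interchangeable: boolean connective usage differs; also comparison usage differs, and every declared input agrees.
As a probe, take a=1, b=-2, c=-2: score runs tmp=-5, then ((b + -6) == (a * c)) is false, then a=0, then (((-c) < max(-5, b)) or ((1 + a) < (-2 * c))) is true, then c=-10, then acc=0, then (i=-1), then acc=0, then (j=0), then acc=10, then returns -3; score_new runs tmp=-5, then ((b + -6) == (a * c)) is false, then a=0, then (((-c) < max(-5, b)) or (not ((1 + a) >= (-2 * c)))) is true, then c=-10, then acc=0, then (i=-1), then acc=0, then (j=0), then acc=10, then returns -3; both end at -3.
Sweeping the whole domain (189 inputs) finds no disagreement.
verdict: equivalent


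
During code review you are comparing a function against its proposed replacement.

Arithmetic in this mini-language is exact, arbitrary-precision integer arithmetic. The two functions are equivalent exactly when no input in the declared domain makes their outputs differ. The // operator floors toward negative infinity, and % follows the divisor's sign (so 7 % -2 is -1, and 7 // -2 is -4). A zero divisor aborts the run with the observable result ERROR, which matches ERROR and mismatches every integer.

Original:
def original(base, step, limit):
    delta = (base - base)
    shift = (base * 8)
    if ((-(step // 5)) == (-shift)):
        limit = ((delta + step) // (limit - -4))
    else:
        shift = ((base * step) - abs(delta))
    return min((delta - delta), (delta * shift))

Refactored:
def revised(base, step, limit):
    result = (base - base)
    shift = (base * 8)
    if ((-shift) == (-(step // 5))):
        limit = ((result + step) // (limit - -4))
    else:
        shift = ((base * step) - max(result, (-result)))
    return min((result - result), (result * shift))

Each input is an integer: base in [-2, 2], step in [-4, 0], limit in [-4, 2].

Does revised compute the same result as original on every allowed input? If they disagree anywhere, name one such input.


Although local variable names differ; and min/max/abs usage differs, 175/175 inputs agree.
verdict: equivalent


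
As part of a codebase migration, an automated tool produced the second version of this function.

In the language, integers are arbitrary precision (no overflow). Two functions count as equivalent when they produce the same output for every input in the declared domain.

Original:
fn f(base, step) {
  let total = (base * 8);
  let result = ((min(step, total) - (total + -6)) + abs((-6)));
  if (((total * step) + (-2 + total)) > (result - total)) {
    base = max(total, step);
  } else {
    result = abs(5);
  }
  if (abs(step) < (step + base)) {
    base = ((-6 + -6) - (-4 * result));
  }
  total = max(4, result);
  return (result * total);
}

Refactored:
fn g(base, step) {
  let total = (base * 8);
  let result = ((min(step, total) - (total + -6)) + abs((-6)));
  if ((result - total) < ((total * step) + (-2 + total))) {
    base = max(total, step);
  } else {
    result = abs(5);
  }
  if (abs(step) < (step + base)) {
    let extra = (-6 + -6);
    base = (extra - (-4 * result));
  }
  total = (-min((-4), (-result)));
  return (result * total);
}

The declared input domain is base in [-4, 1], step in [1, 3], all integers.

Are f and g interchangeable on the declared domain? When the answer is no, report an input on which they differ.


Behavior is preserved: although statement counts differ; also comparison usage differs; also local variable names differ; also min/max/abs usage differs, the outputs never diverge.
As a probe, take base=-2, step=3: f runs total := -16 | result := 12 | (((total * step) + (-2 + total)) > (result - total)): false | result := 5 | (abs(step) < (step + base)): false | total := 5 | result 25; g runs total := -16 | result := 12 | ((result - total) < ((total * step) + (-2 + total))): false | result := 5 | (abs(step) < (step + base)): false | total := 5 | result 25; both end at 25.
Sweeping the whole domain (18 inputs) finds no disagreement.
verdict: equivalent


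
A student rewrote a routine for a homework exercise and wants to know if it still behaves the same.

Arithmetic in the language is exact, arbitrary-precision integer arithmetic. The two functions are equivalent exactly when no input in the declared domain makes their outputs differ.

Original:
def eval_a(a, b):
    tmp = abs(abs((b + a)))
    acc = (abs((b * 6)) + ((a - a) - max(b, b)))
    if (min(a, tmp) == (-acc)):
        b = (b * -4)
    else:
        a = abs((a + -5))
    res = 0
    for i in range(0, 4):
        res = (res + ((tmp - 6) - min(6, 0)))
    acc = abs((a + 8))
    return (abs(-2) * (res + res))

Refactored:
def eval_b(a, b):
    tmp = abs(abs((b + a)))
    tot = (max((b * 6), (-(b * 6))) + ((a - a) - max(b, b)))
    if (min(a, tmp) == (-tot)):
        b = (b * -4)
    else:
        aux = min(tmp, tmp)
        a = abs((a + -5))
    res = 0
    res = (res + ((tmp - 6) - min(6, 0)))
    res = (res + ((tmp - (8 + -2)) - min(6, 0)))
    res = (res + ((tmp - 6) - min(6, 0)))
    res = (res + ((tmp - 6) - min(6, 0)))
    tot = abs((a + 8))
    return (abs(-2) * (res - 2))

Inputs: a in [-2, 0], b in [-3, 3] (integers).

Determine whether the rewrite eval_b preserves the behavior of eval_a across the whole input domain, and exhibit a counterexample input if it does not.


At a=-2, b=-3: eval_a gives -16, eval_b gives -12.
verdict: not equivalent; witness: a=-2, b=-3


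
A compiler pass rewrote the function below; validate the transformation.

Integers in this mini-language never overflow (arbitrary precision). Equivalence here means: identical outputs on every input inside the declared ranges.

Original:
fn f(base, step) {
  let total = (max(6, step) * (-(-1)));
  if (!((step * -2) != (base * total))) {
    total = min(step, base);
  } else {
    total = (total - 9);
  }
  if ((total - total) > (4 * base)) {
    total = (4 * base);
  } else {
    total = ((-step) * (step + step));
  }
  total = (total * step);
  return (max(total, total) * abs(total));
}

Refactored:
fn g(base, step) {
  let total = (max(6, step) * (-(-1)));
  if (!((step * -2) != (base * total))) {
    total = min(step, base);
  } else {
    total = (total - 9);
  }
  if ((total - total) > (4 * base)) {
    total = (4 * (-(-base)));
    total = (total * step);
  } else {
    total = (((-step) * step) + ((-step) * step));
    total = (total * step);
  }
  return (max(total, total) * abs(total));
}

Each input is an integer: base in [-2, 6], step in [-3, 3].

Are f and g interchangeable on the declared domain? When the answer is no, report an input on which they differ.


Differences: arithmetic usage differs, statement counts differ — yet all 63 inputs agree.
verdict: equivalent


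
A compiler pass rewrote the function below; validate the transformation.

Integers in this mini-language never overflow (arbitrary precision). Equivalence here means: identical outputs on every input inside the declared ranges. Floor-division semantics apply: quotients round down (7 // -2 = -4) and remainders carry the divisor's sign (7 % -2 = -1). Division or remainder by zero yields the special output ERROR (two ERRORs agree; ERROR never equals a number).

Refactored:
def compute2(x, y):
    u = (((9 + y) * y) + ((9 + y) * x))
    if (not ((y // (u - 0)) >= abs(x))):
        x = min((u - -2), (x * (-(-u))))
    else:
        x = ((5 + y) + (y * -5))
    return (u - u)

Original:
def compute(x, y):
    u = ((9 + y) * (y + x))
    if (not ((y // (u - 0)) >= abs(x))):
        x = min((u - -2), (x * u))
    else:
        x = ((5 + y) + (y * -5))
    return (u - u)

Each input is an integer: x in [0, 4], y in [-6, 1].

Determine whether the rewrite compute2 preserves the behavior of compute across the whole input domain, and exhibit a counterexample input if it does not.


Changes here: arithmetic usage differs; also constant usage differs; the full 40-point sweep finds no disagreement.
verdict: equivalent


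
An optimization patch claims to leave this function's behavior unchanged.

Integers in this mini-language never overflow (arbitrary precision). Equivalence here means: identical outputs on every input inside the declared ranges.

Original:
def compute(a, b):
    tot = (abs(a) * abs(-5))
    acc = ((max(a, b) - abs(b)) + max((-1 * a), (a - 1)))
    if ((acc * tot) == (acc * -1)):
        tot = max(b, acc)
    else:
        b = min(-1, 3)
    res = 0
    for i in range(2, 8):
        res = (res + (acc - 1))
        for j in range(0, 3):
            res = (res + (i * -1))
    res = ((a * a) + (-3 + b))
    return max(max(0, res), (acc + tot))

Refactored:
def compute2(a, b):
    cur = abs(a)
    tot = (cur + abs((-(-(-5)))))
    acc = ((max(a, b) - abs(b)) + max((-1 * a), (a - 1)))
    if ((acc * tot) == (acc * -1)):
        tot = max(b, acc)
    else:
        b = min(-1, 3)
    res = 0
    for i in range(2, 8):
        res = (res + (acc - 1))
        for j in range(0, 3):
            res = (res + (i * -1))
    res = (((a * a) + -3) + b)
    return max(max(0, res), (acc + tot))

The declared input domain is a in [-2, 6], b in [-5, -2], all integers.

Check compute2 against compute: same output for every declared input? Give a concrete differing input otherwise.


Not equivalent: a=-2, b=-5 separates them (5 vs 2).
compute: tot := 10 | acc := -5 | ((acc * tot) == (acc * -1)): false | b := -1 | res := 0 | iter i=2: | res := -6 | iter j=0: | res := -8 | iter j=1: | res := -10 | iter j=2: | res := -12 | iter i=3: | res := -18 | iter j=0: | res := -21 | iter j=1: | res := -24 | iter j=2: | res := -27 | iter i=4: | res := -33 | iter j=0: | res := -37 | iter j=1: | res := -41 | iter j=2: | res := -45 | iter i=5: | res := -51 | iter j=0: | res := -56 | iter j=1: | res := -61 | iter j=2: | res := -66 | iter i=6: | res := -72 | iter j=0: | res := -78 | iter j=1: | res := -84 | iter j=2: | res := -90 | iter i=7: | res := -96 | iter j=0: | res := -103 | iter j=1: | res := -110 | iter j=2: | res := -117 | res := 0 | result 5
compute2: cur := 2 | tot := 7 | acc := -5 | ((acc * tot) == (acc * -1)): false | b := -1 | res := 0 | iter i=2: | res := -6 | iter j=0: | res := -8 | iter j=1: | res := -10 | iter j=2: | res := -12 | iter i=3: | res := -18 | iter j=0: | res := -21 | iter j=1: | res := -24 | iter j=2: | res := -27 | iter i=4: | res := -33 | iter j=0: | res := -37 | iter j=1: | res := -41 | iter j=2: | res := -45 | iter i=5: | res := -51 | iter j=0: | res := -56 | iter j=1: | res := -61 | iter j=2: | res := -66 | iter i=6: | res := -72 | iter j=0: | res := -78 | iter j=1: | res := -84 | iter j=2: | res := -90 | iter i=7: | res := -96 | iter j=0: | res := -103 | iter j=1: | res := -110 | iter j=2: | res := -117 | res := 0 | result 2
verdict: not equivalent; witness: a=-2, b=-5
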